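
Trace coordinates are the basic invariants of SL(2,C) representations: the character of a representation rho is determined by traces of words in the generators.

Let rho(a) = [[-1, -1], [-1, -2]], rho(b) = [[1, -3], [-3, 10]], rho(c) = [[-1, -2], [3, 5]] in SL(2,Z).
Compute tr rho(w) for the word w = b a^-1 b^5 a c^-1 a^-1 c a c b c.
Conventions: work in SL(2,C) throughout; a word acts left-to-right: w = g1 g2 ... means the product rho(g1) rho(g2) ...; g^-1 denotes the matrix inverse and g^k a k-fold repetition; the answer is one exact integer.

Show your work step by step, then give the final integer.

11127758029

rho(b) = [[1, -3], [-3, 10]]
... * rho(a^-1) = [[-2, 1], [1, -1]]  ->  [[-5, 4], [16, -13]]
... * rho(b) = [[1, -3], [-3, 10]]  ->  [[-17, 55], [55, -178]]
... * rho(b) = [[1, -3], [-3, 10]]  ->  [[-182, 601], [589, -1945]]
... * rho(b) = [[1, -3], [-3, 10]]  ->  [[-1985, 6556], [6424, -21217]]
... * rho(b) = [[1, -3], [-3, 10]]  ->  [[-21653, 71515], [70075, -231442]]
... * rho(b) = [[1, -3], [-3, 10]]  ->  [[-236198, 780109], [764401, -2524645]]
... * rho(a) = [[-1, -1], [-1, -2]]  ->  [[-543911, -1324020], [1760244, 4284889]]
... * rho(c^-1) = [[5, 2], [-3, -1]]  ->  [[1252505, 236198], [-4053447, -764401]]
... * rho(a^-1) = [[-2, 1], [1, -1]]  ->  [[-2268812, 1016307], [7342493, -3289046]]
... * rho(c) = [[-1, -2], [3, 5]]  ->  [[5317733, 9619159], [-17209631, -31130216]]
... * rho(a) = [[-1, -1], [-1, -2]]  ->  [[-14936892, -24556051], [48339847, 79470063]]
... * rho(c) = [[-1, -2], [3, 5]]  ->  [[-58731261, -92906471], [190070342, 300670621]]
... * rho(b) = [[1, -3], [-3, 10]]  ->  [[219988152, -752870927], [-711941521, 2436495184]]
... * rho(c) = [[-1, -2], [3, 5]]  ->  [[-2478600933, -4204330939], [8021427073, 13606358962]]
tr = -2478600933 + 13606358962 = 11127758029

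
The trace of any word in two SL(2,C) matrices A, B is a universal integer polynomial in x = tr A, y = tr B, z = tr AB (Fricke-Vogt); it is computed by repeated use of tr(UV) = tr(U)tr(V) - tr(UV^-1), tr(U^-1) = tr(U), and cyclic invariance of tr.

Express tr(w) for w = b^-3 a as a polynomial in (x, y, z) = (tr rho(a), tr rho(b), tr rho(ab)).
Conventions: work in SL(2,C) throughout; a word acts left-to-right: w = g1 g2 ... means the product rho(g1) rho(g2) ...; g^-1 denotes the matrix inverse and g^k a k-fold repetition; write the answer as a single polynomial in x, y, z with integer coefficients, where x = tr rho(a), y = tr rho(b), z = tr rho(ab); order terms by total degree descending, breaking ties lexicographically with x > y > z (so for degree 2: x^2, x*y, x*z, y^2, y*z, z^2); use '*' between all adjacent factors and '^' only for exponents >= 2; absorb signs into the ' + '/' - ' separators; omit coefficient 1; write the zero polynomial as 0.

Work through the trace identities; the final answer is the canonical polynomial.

tr(b^-1 a) = tr(a)*tr(b) - tr(a b) = x*y - z
so tr(b^-2 a) = tr(b^-1 a)*tr(b) - tr(b^-1 a b) = x*y^2 - y*z - x
tr(b^-3 a) = tr(b^-2 a)*tr(b) - tr(b^-2 a b) = x*y^3 - y^2*z - 2*x*y + z

x*y^3 - y^2*z - 2*x*y + z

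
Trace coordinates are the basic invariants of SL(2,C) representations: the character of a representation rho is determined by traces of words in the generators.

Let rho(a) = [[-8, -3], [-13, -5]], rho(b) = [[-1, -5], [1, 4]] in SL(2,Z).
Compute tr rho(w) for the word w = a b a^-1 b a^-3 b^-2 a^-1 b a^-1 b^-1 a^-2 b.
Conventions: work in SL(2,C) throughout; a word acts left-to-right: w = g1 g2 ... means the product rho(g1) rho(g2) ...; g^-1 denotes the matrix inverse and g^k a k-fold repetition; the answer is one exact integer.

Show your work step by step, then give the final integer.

652679257319263

rho(a) = [[-8, -3], [-13, -5]]
... * rho(b) = [[-1, -5], [1, 4]]  ->  [[5, 28], [8, 45]]
... * rho(a^-1) = [[-5, 3], [13, -8]]  ->  [[339, -209], [545, -336]]
... * rho(b) = [[-1, -5], [1, 4]]  ->  [[-548, -2531], [-881, -4069]]
... * rho(a^-1) = [[-5, 3], [13, -8]]  ->  [[-30163, 18604], [-48492, 29909]]
... * rho(a^-1) = [[-5, 3], [13, -8]]  ->  [[392667, -239321], [631277, -384748]]
... * rho(a^-1) = [[-5, 3], [13, -8]]  ->  [[-5074508, 3092569], [-8158109, 4971815]]
... * rho(b^-1) = [[4, 5], [-1, -1]]  ->  [[-23390601, -28465109], [-37604251, -45762360]]
... * rho(b^-1) = [[4, 5], [-1, -1]]  ->  [[-65097295, -88487896], [-104654644, -142258895]]
... * rho(a^-1) = [[-5, 3], [13, -8]]  ->  [[-824856173, 512611283], [-1326092415, 824107228]]
... * rho(b) = [[-1, -5], [1, 4]]  ->  [[1337467456, 6174725997], [2150199643, 9926890987]]
... * rho(a^-1) = [[-5, 3], [13, -8]]  ->  [[73584100681, -45385405608], [118298584616, -72964528967]]
... * rho(b^-1) = [[4, 5], [-1, -1]]  ->  [[339721808332, 413305909013], [546158867431, 664457452047]]
... * rho(a^-1) = [[-5, 3], [13, -8]]  ->  [[3674367775509, -2287281847108], [5907152539456, -3677183014083]]
... * rho(a^-1) = [[-5, 3], [13, -8]]  ->  [[-48106502889949, 29321358103391], [-77339141880359, 47138921731032]]
... * rho(b) = [[-1, -5], [1, 4]]  ->  [[77427860993340, 357817946863309], [124478063611391, 575251396325923]]
tr = 77427860993340 + 575251396325923 = 652679257319263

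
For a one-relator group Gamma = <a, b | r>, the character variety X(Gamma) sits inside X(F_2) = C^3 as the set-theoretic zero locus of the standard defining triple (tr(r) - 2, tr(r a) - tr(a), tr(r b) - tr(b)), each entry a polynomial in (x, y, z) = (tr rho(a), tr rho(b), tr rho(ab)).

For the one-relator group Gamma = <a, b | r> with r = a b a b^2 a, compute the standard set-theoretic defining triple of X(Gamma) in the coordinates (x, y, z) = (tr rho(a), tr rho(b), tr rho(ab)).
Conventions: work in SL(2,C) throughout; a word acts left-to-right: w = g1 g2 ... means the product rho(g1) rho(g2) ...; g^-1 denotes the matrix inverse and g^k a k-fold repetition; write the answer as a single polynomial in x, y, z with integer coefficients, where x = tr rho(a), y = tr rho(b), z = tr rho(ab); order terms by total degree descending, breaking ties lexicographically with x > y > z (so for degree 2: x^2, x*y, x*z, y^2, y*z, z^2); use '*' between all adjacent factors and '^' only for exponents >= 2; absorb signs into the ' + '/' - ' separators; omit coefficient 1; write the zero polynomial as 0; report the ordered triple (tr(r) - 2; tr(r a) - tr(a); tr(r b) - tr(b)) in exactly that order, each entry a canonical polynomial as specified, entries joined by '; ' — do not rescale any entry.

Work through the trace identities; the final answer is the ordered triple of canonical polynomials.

tr(a b a b) = tr(b a) * tr(b a) - tr(1)  (split on b) = z^2 - 2
tr(a b a) = tr(a) * tr(b a) - tr(b)  (reduce the a square) = x*z - y
apply: tr(b a b^2 a) = tr(b) * tr(a b a b) - tr(a b a)  (reduce the b square) = y*z^2 - x*z - y
tr(a b^2) = tr(b) * tr(a b) - tr(a)  (reduce the b square) = y*z - x
apply: tr(b a b^2) = tr(b) * tr(a b^2) - tr(a b)  (reduce the b square) = y^2*z - x*y - z
apply: tr(a b a b^2 a) = tr(a) * tr(b a b^2 a) - tr(b a b^2)  (reduce the a square) = x*y*z^2 - x^2*z - y^2*z + z
tr(a b a b^2 a^2) = tr(a) * tr(b a b^2 a^2) - tr(b a b^2 a)  (reduce the a square) = x^2*y*z^2 - x^3*z - x*y^2*z - y*z^2 + 2*x*z + y
tr(a b a b a b) = tr(a b) * tr(a b a b) - tr(a^-1 b^-1)  (split on a) = z^3 - 3*z
apply: tr(a b a b a) = tr(a) * tr(b a b a) - tr(b a b)  (reduce the a square) = x*z^2 - y*z - x
tr(a b a b^2 a b) = tr(b) * tr(a b a b a b) - tr(a b a b a)  (reduce the b square) = y*z^3 - x*z^2 - 2*y*z + x
assemble the triple (tr(r) - 2; tr(r a) - x; tr(r b) - y)

x*y*z^2 - x^2*z - y^2*z + z - 2; x^2*y*z^2 - x^3*z - x*y^2*z - y*z^2 + 2*x*z - x + y; y*z^3 - x*z^2 - 2*y*z + x - y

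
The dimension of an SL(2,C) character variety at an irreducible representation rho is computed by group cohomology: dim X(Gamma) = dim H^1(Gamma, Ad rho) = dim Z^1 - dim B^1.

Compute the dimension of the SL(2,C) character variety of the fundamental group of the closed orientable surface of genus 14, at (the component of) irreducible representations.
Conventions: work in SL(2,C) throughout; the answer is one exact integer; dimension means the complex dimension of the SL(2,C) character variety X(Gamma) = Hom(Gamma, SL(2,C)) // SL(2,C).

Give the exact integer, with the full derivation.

Gamma = pi_1(Sigma_14) = < a_1, b_1, ..., a_14, b_14 | prod [a_i, b_i] > has 2g = 28 generators and 1 relator.
Unconstrained cocycle data is one sl_2 vector per generator (84 dimensions), cut by the relator condition d_2(z) = 0.
H^2 = coker(d_2) is dual to H^0 = 0 at irreducible rho (Poincare duality), so d_2 is onto: dim Z^1 = 81.
dim B^1 = 3 (coboundaries, injective at irreducible rho).
dim H^1 = 81 - 3 = 78 = dim X.

78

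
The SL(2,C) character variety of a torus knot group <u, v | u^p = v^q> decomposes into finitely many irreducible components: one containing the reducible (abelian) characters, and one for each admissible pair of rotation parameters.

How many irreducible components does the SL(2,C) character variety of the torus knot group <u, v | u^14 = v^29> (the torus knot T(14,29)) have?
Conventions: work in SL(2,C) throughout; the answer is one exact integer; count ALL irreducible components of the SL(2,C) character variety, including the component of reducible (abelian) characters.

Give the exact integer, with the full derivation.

For T(14,29): irreducibility forces the central element u^14 = v^29 to one of +I, -I.
This locks tr(u) to 2*cos(pi*alpha/14), alpha in 1..13, and tr(v) to 2*cos(pi*beta/29), beta in 1..28, on each component of irreducible characters.
The two central values (-1)^alpha I and (-1)^beta I must be the same matrix, so alpha and beta share a parity.
Counting: 7 odd alphas x 14 odd betas + 6 even alphas x 14 even betas = 98 + 84 = 182.
components with irreducible characters: 182; plus the single component of reducible (abelian) characters: total 183.

183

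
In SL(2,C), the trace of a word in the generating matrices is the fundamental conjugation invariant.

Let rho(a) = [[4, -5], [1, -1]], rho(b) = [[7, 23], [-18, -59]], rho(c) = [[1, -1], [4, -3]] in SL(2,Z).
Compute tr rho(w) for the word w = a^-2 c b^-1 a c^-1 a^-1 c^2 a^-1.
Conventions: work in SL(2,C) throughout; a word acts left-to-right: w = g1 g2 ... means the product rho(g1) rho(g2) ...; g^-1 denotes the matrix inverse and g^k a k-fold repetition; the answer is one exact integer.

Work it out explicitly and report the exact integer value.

rho(a^-1) = [[-1, 5], [-1, 4]]
... * rho(a^-1) = [[-1, 5], [-1, 4]]  ->  [[-4, 15], [-3, 11]]
... * rho(c) = [[1, -1], [4, -3]]  ->  [[56, -41], [41, -30]]
... * rho(b^-1) = [[-59, -23], [18, 7]]  ->  [[-4042, -1575], [-2959, -1153]]
... * rho(a) = [[4, -5], [1, -1]]  ->  [[-17743, 21785], [-12989, 15948]]
... * rho(c^-1) = [[-3, 1], [-4, 1]]  ->  [[-33911, 4042], [-24825, 2959]]
... * rho(a^-1) = [[-1, 5], [-1, 4]]  ->  [[29869, -153387], [21866, -112289]]
... * rho(c) = [[1, -1], [4, -3]]  ->  [[-583679, 430292], [-427290, 315001]]
... * rho(c) = [[1, -1], [4, -3]]  ->  [[1137489, -707197], [832714, -517713]]
... * rho(a^-1) = [[-1, 5], [-1, 4]]  ->  [[-430292, 2858657], [-315001, 2092718]]
tr = -430292 + 2092718 = 1662426

1662426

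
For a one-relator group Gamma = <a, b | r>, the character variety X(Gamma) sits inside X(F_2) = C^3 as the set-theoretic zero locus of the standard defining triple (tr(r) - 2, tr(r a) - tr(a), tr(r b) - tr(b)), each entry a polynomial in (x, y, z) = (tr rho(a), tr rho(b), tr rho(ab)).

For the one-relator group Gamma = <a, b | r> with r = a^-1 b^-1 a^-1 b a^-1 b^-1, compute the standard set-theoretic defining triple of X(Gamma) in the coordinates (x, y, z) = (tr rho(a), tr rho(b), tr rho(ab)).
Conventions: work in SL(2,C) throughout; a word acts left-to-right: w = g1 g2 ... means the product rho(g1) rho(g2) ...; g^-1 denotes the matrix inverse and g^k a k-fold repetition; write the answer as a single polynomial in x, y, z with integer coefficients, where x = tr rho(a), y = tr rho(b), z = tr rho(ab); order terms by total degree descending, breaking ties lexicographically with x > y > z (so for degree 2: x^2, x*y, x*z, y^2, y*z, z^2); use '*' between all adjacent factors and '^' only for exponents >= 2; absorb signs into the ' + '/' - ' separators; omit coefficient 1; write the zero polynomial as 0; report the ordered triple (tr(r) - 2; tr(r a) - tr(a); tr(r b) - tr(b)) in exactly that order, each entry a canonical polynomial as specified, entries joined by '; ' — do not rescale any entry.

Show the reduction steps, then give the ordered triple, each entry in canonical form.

x*y*z^2 - y^2*z - z^3 - x*y + 3*z - 2; x*y^2*z - x^2*y - y^3 - y*z^2 + x*z - x + 3*y; x^2*y*z - x*y^2 - x*z^2 + x - y

tr(a^-1) = tr(a) = x
tr(a^-1 b) = tr(b) tr(a) - tr(b a)  (eliminate a^-1) = x*y - z
next, tr(b^-1 a^-1) = tr(a^-1) tr(b) - tr(a^-1 b)  (eliminate b^-1) = z
and tr(a^-1 b^-1 a^-1) = tr(b^-1 a^-1) tr(a) - tr(b^-1)  (eliminate a^-1) = x*z - y
next, tr(b a b) = tr(b) tr(a b) - tr(a)  (reduce the b square) = y*z - x
tr(a b a b) = tr(b a) tr(b a) - tr(1)  (split on b) = z^2 - 2
and tr(b a b a b) = tr(b) tr(a b a b) - tr(a b a)  (reduce the b square) = y*z^2 - x*z - y
tr(b a b a b a) = tr(b a) tr(b a b a) - tr(b^-1 a^-1)  (split on b) = z^3 - 3*z
tr(a b a b a^-1 b) = tr(b a b a b) tr(a) - tr(b a b a b a)  (eliminate a^-1) = x*y*z^2 - x^2*z - z^3 - x*y + 3*z
and tr(a^-1 b^-1 a b a b) = tr(a b a b a^-1) tr(b) - tr(a b a b a^-1 b)  (eliminate b^-1) = -x*y*z^2 + x^2*z + y^2*z + z^3 - 3*z
and tr(b a b^-1 a^-1 b^-1 a) = tr(a^-1 b^-1 a b a) tr(b) - tr(a^-1 b^-1 a b a b)  (eliminate b^-1) = x*y*z^2 - x^2*z - y^2*z - z^3 + x*y + 3*z
and tr(b^-1 a^-1 b^-1 a^-1 b a) = tr(b a b^-1 a^-1 b^-1) tr(a) - tr(b a b^-1 a^-1 b^-1 a)  (eliminate a^-1) = -x*y*z^2 + x^2*z + y^2*z + z^3 - 3*z
tr(a^-1 b^-1 a^-1 b a^-1 b^-1) = tr(b^-1 a^-1 b^-1 a^-1 b) tr(a) - tr(b^-1 a^-1 b^-1 a^-1 b a)  (eliminate a^-1) = x*y*z^2 - y^2*z - z^3 - x*y + 3*z
next, tr(a^-1 b a^-1) = tr(a^-1 b) tr(a) - tr(a^-1 b a) = x^2*y - x*z - y
next, tr(b^2) = tr(b) tr(b) - tr(1) = y^2 - 2
tr(b a^-1 b) = tr(b^2) tr(a) - tr(b^2 a) = x*y^2 - y*z - x
tr(b a^-1 b a) = tr(b a b) tr(a) - tr(b a b a) = x*y*z - x^2 - z^2 + 2
next, tr(a^-1 b a^-1 b) = tr(b a^-1 b) tr(a) - tr(b a^-1 b a) = x^2*y^2 - 2*x*y*z + z^2 - 2
next, tr(a^-1 b a^-1 b^-1) = tr(a^-1 b a^-1) tr(b) - tr(a^-1 b a^-1 b) = x*y*z - y^2 - z^2 + 2
and tr(b^-1 a^-1 b a^-1 b^-1) = tr(a^-1 b a^-1 b^-1) tr(b) - tr(a^-1 b a^-1) = x*y^2*z - x^2*y - y^3 - y*z^2 + x*z + 3*y
and tr(a^-1 b^-1 a^-1 b a^-1) = tr(b^-1 a^-1 b a^-1) tr(a) - tr(b^-1 a^-1 b)  (eliminate a^-1) = x^2*y*z - x*y^2 - x*z^2 + x
assemble the triple (tr(r) - 2; tr(r a) - x; tr(r b) - y)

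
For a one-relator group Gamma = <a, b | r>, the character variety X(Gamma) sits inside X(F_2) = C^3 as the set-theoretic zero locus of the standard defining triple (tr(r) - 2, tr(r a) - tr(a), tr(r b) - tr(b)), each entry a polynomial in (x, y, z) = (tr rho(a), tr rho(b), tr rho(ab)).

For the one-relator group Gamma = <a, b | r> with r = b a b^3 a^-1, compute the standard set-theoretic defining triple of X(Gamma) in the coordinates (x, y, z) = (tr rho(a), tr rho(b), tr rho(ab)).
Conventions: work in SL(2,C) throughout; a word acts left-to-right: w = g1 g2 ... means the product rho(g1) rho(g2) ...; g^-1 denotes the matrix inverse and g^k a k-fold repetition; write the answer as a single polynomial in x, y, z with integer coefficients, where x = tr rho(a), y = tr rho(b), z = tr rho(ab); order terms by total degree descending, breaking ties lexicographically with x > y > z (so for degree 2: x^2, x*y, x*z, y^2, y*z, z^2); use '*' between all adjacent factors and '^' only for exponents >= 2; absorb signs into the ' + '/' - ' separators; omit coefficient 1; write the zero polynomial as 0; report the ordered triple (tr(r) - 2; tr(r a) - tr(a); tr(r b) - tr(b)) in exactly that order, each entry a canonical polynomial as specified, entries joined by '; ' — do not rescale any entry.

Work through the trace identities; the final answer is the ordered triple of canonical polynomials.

reduce: tr(a b^2) = tr(b) * tr(a b) - tr(a) = y*z - x
tr(a b^3) = tr(b) * tr(a b^2) - tr(a b) = y^2*z - x*y - z
tr(b a b^3) = tr(b) * tr(a b^3) - tr(a b^2) = y^3*z - x*y^2 - 2*y*z + x
so tr(a b a b) = tr(b a) * tr(b a) - tr(1) = z^2 - 2
so tr(a b a) = tr(a) * tr(b a) - tr(b) = x*z - y
reduce: tr(b a b a b) = tr(b) * tr(a b a b) - tr(a b a) = y*z^2 - x*z - y
tr(b a b^3 a) = tr(b) * tr(b a b a b) - tr(b a b a) = y^2*z^2 - x*y*z - y^2 - z^2 + 2
so tr(b a b^3 a^-1) = tr(b a b^3) * tr(a) - tr(b a b^3 a) = x*y^3*z - x^2*y^2 - y^2*z^2 - x*y*z + x^2 + y^2 + z^2 - 2
so tr(b^2 a b^3) = tr(b) * tr(a b^4) - tr(a b^3) = y^4*z - x*y^3 - 3*y^2*z + 2*x*y + z
so tr(b^2) = tr(b) * tr(b) - tr(1) = y^2 - 2
reduce: tr(a b^2 a) = tr(a) * tr(b^2 a) - tr(b^2) = x*y*z - x^2 - y^2 + 2
tr(b a b^2 a b) = tr(b) * tr(a b^2 a b) - tr(a b^2 a) = y^2*z^2 - 2*x*y*z + x^2 - 2
reduce: tr(b^2 a b^3 a) = tr(b) * tr(b a b^2 a b) - tr(b a b^2 a) = y^3*z^2 - 2*x*y^2*z + x^2*y - y*z^2 + x*z - y
tr(b a b^3 a^-1 b) = tr(b^2 a b^3) * tr(a) - tr(b^2 a b^3 a) = x*y^4*z - x^2*y^3 - y^3*z^2 - x*y^2*z + x^2*y + y*z^2 + y
assemble the triple (tr(r) - 2; tr(r a) - x; tr(r b) - y)

x*y^3*z - x^2*y^2 - y^2*z^2 - x*y*z + x^2 + y^2 + z^2 - 4; y^3*z - x*y^2 - 2*y*z; x*y^4*z - x^2*y^3 - y^3*z^2 - x*y^2*z + x^2*y + y*z^2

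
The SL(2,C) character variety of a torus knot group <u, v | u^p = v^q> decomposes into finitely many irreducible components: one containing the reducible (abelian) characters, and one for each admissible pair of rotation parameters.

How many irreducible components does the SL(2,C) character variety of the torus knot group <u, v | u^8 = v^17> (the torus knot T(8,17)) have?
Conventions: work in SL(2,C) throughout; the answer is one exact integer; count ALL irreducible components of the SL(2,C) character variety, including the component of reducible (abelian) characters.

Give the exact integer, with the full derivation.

Gamma = < u, v | u^8 = v^17 > (torus knot T(8,17)); the central element u^8 = v^17 acts as +I or -I in any irreducible SL(2,C) representation.
On an irreducible component, tr(u) is locked at 2*cos(pi*alpha/8) for some alpha in 1..7, and tr(v) at 2*cos(pi*beta/17) for some beta in 1..16.
u^8 = (-1)^alpha I and v^17 = (-1)^beta I must agree, so alpha and beta have equal parity.
count pairs: odd alpha (4 choices) x odd beta (8), plus even alpha (3) x even beta (8): 4*8 + 3*8 = 56.
That is 56 components of irreducible characters, and with the reducible (abelian) component the total is 57.

57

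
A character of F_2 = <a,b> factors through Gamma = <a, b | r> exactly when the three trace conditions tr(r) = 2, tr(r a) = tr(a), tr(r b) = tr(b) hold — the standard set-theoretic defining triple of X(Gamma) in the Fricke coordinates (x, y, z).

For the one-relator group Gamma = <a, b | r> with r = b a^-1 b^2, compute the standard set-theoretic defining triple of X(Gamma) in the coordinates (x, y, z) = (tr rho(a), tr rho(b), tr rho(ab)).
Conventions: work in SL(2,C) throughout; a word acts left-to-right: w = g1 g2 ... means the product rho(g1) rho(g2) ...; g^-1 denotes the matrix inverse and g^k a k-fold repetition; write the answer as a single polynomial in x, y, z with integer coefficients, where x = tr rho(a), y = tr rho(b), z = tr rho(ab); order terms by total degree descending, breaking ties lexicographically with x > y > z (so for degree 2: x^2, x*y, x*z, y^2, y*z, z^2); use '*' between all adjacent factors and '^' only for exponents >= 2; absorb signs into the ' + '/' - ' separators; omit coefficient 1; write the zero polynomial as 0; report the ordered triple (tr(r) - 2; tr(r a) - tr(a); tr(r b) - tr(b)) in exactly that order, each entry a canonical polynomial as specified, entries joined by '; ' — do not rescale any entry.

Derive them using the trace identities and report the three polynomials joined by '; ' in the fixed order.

next, tr(b^2) = tr(b) tr(b) - tr(1)  (reduce the b square) = y^2 - 2
next, tr(b^3) = tr(b) tr(b^2) - tr(b)  (reduce the b square) = y^3 - 3*y
and tr(a b^2) = tr(b) tr(a b) - tr(a)  (reduce the b square) = y*z - x
tr(b^3 a) = tr(b) tr(a b^2) - tr(a b)  (reduce the b square) = y^2*z - x*y - z
next, tr(b a^-1 b^2) = tr(b^3) tr(a) - tr(b^3 a)  (eliminate a^-1) = x*y^3 - y^2*z - 2*x*y + z
and tr(a b a b) = tr(b a) tr(b a) - tr(1)   [split at a repeated b] = z^2 - 2
tr(a b a) = tr(a) tr(b a) - tr(b)   [square of a] = x*z - y
tr(b^2 a b a) = tr(b) tr(a b a b) - tr(a b a)   [square of b] = y*z^2 - x*z - y
and tr(b a^-1 b^2 a) = tr(b^2 a b) tr(a) - tr(b^2 a b a)   [inverse elimination on a] = x*y^2*z - x^2*y - y*z^2 + y
and tr(b^4) = tr(b) tr(b^3) - tr(b^2) = y^4 - 4*y^2 + 2
tr(b^4 a) = tr(b) tr(b a b^2) - tr(b a b) = y^3*z - x*y^2 - 2*y*z + x
tr(b a^-1 b^3) = tr(b^4) tr(a) - tr(b^4 a) = x*y^4 - y^3*z - 3*x*y^2 + 2*y*z + x
assemble the triple (tr(r) - 2; tr(r a) - x; tr(r b) - y)

x*y^3 - y^2*z - 2*x*y + z - 2; x*y^2*z - x^2*y - y*z^2 - x + y; x*y^4 - y^3*z - 3*x*y^2 + 2*y*z + x - y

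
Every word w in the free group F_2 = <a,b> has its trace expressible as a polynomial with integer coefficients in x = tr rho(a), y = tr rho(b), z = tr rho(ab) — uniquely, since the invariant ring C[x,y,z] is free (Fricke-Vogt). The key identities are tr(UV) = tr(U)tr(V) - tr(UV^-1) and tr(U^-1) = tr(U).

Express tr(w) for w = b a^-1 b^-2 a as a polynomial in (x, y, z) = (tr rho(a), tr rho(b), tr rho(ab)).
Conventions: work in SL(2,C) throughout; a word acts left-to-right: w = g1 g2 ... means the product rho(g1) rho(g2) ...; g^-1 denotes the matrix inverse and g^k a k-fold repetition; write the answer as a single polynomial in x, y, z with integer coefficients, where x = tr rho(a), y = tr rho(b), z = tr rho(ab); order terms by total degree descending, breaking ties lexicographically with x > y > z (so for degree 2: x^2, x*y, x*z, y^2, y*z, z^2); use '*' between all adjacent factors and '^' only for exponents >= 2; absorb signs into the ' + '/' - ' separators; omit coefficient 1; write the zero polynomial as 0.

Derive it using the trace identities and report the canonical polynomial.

and trace(a b a) = trace(a) trace(b a) - trace(b)   [square of a] = x*z - y
next, trace(a b a b) = trace(b a) trace(b a) - trace(1)   [split at a repeated b] = z^2 - 2
next, trace(b^-1 a b a) = trace(a b a) trace(b) - trace(a b a b)   [inverse elimination on b] = x*y*z - y^2 - z^2 + 2
next, trace(a b a^-1 b^-1) = trace(b^-1 a b) trace(a) - trace(b^-1 a b a)   [inverse elimination on a] = -x*y*z + x^2 + y^2 + z^2 - 2
and trace(b a^-1 b^-2 a) = trace(a b a^-1 b^-1) trace(b) - trace(a b a^-1)   [inverse elimination on b] = -x*y^2*z + x^2*y + y^3 + y*z^2 - 3*y

-x*y^2*z + x^2*y + y^3 + y*z^2 - 3*y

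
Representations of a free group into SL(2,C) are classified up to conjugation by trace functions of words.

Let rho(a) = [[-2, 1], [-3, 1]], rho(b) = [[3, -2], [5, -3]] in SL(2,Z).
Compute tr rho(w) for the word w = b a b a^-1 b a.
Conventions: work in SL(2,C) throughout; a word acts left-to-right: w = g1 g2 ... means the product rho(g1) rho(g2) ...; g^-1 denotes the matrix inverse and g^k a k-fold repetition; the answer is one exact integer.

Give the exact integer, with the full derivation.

rho(b) = [[3, -2], [5, -3]]
... * rho(a) = [[-2, 1], [-3, 1]]  ->  [[0, 1], [-1, 2]]
... * rho(b) = [[3, -2], [5, -3]]  ->  [[5, -3], [7, -4]]
... * rho(a^-1) = [[1, -1], [3, -2]]  ->  [[-4, 1], [-5, 1]]
... * rho(b) = [[3, -2], [5, -3]]  ->  [[-7, 5], [-10, 7]]
... * rho(a) = [[-2, 1], [-3, 1]]  ->  [[-1, -2], [-1, -3]]
tr = -1 + -3 = -4

-4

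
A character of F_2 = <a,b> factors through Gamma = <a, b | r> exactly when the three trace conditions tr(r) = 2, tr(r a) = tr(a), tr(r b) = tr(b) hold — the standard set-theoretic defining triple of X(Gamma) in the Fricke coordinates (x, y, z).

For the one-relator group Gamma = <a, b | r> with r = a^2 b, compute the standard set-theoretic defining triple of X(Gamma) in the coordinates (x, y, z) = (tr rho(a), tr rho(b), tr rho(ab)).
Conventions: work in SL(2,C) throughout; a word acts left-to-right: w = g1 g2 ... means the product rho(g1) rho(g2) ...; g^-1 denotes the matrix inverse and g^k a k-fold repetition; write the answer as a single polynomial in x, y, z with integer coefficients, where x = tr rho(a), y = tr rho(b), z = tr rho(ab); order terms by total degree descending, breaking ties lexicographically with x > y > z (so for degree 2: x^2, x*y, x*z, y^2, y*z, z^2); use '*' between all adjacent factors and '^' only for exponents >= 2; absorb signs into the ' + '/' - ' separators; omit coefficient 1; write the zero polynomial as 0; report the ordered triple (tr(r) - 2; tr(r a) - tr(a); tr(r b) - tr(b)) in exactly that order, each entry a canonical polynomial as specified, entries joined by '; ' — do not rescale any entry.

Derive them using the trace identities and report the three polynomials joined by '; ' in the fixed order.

x*z - y - 2; x^2*z - x*y - x - z; x*y*z - x^2 - y^2 - y + 2

trace(a^2 b) = trace(a) * trace(b a) - trace(b) = x*z - y
so trace(a^2 b a) = trace(a) * trace(b a^2) - trace(b a)   [square of a] = x^2*z - x*y - z
trace(b^2 a) = trace(b) * trace(a b) - trace(a)  (reduce the b square) = y*z - x
so trace(b^2) = trace(b) * trace(b) - trace(1)  (reduce the b square) = y^2 - 2
so trace(a^2 b^2) = trace(a) * trace(b^2 a) - trace(b^2)  (reduce the a square) = x*y*z - x^2 - y^2 + 2
assemble the triple (trace(r) - 2; trace(r a) - x; trace(r b) - y)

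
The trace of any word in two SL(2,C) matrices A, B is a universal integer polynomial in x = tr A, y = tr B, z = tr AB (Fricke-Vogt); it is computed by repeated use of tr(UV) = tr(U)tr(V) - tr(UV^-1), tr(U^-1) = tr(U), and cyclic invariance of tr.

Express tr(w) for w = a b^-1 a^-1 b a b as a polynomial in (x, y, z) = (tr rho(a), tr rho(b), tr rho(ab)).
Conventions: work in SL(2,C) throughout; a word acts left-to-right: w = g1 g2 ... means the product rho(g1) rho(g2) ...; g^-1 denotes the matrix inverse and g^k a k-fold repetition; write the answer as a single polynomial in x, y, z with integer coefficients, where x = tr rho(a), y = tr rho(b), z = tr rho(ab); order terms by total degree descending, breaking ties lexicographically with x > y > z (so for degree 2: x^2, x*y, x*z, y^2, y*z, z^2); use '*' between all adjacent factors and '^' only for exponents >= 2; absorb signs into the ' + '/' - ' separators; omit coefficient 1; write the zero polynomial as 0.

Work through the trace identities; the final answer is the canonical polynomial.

-x*y*z^2 + x^2*z + y^2*z + z^3 - 3*z

trace(a b a) = trace(a)*trace(b a) - trace(b) = x*z - y
and trace(b a b a) = trace(b a)*trace(b a) - trace(1)   [split at repeated b] = z^2 - 2
and trace(b a b) = trace(b)*trace(a b) - trace(a) = y*z - x
and trace(a b a b a) = trace(a)*trace(b a b a) - trace(b a b) = x*z^2 - y*z - x
trace(a b a b a b) = trace(a b)*trace(a b a b) - trace(a^-1 b^-1)   [split at repeated a] = z^3 - 3*z
trace(b a b a b^-1 a) = trace(a b a b a)*trace(b) - trace(a b a b a b) = x*y*z^2 - y^2*z - z^3 - x*y + 3*z
trace(a b^-1 a^-1 b a b) = trace(b a b a b^-1)*trace(a) - trace(b a b a b^-1 a) = -x*y*z^2 + x^2*z + y^2*z + z^3 - 3*z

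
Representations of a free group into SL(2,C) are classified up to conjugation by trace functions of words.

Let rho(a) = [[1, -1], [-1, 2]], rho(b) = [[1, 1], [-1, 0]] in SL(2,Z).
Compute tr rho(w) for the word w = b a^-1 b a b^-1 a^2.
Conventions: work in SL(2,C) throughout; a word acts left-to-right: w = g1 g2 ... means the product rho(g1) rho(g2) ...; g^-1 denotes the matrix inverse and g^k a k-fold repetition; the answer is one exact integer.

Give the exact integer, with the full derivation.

-22

rho(b) = [[1, 1], [-1, 0]]
... * rho(a^-1) = [[2, 1], [1, 1]]  ->  [[3, 2], [-2, -1]]
... * rho(b) = [[1, 1], [-1, 0]]  ->  [[1, 3], [-1, -2]]
... * rho(a) = [[1, -1], [-1, 2]]  ->  [[-2, 5], [1, -3]]
... * rho(b^-1) = [[0, -1], [1, 1]]  ->  [[5, 7], [-3, -4]]
... * rho(a) = [[1, -1], [-1, 2]]  ->  [[-2, 9], [1, -5]]
... * rho(a) = [[1, -1], [-1, 2]]  ->  [[-11, 20], [6, -11]]
tr = -11 + -11 = -22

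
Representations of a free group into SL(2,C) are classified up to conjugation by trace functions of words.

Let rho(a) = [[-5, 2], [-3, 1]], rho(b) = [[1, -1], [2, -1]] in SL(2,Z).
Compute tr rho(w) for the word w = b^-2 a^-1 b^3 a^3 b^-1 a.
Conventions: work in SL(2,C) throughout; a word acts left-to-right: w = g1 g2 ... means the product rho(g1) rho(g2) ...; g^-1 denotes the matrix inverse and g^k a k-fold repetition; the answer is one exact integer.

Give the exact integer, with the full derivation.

rho(b^-1) = [[-1, 1], [-2, 1]]
... * rho(b^-1) = [[-1, 1], [-2, 1]]  ->  [[-1, 0], [0, -1]]
... * rho(a^-1) = [[1, -2], [3, -5]]  ->  [[-1, 2], [-3, 5]]
... * rho(b) = [[1, -1], [2, -1]]  ->  [[3, -1], [7, -2]]
... * rho(b) = [[1, -1], [2, -1]]  ->  [[1, -2], [3, -5]]
... * rho(b) = [[1, -1], [2, -1]]  ->  [[-3, 1], [-7, 2]]
... * rho(a) = [[-5, 2], [-3, 1]]  ->  [[12, -5], [29, -12]]
... * rho(a) = [[-5, 2], [-3, 1]]  ->  [[-45, 19], [-109, 46]]
... * rho(a) = [[-5, 2], [-3, 1]]  ->  [[168, -71], [407, -172]]
... * rho(b^-1) = [[-1, 1], [-2, 1]]  ->  [[-26, 97], [-63, 235]]
... * rho(a) = [[-5, 2], [-3, 1]]  ->  [[-161, 45], [-390, 109]]
tr = -161 + 109 = -52

-52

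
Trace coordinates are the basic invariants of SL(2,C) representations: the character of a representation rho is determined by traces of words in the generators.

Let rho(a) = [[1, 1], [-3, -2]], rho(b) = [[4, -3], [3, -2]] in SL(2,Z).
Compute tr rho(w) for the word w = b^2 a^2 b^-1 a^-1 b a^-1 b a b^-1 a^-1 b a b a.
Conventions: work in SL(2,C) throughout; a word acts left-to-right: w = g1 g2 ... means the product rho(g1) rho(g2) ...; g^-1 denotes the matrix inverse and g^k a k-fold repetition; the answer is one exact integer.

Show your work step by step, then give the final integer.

3430589630

rho(b) = [[4, -3], [3, -2]]
... * rho(b) = [[4, -3], [3, -2]]  ->  [[7, -6], [6, -5]]
... * rho(a) = [[1, 1], [-3, -2]]  ->  [[25, 19], [21, 16]]
... * rho(a) = [[1, 1], [-3, -2]]  ->  [[-32, -13], [-27, -11]]
... * rho(b^-1) = [[-2, 3], [-3, 4]]  ->  [[103, -148], [87, -125]]
... * rho(a^-1) = [[-2, -1], [3, 1]]  ->  [[-650, -251], [-549, -212]]
... * rho(b) = [[4, -3], [3, -2]]  ->  [[-3353, 2452], [-2832, 2071]]
... * rho(a^-1) = [[-2, -1], [3, 1]]  ->  [[14062, 5805], [11877, 4903]]
... * rho(b) = [[4, -3], [3, -2]]  ->  [[73663, -53796], [62217, -45437]]
... * rho(a) = [[1, 1], [-3, -2]]  ->  [[235051, 181255], [198528, 153091]]
... * rho(b^-1) = [[-2, 3], [-3, 4]]  ->  [[-1013867, 1430173], [-856329, 1207948]]
... * rho(a^-1) = [[-2, -1], [3, 1]]  ->  [[6318253, 2444040], [5336502, 2064277]]
... * rho(b) = [[4, -3], [3, -2]]  ->  [[32605132, -23842839], [27538839, -20138060]]
... * rho(a) = [[1, 1], [-3, -2]]  ->  [[104133649, 80290810], [87953019, 67814959]]
... * rho(b) = [[4, -3], [3, -2]]  ->  [[657407026, -472982567], [555256953, -399488975]]
... * rho(a) = [[1, 1], [-3, -2]]  ->  [[2076354727, 1603372160], [1753723878, 1354234903]]
tr = 2076354727 + 1354234903 = 3430589630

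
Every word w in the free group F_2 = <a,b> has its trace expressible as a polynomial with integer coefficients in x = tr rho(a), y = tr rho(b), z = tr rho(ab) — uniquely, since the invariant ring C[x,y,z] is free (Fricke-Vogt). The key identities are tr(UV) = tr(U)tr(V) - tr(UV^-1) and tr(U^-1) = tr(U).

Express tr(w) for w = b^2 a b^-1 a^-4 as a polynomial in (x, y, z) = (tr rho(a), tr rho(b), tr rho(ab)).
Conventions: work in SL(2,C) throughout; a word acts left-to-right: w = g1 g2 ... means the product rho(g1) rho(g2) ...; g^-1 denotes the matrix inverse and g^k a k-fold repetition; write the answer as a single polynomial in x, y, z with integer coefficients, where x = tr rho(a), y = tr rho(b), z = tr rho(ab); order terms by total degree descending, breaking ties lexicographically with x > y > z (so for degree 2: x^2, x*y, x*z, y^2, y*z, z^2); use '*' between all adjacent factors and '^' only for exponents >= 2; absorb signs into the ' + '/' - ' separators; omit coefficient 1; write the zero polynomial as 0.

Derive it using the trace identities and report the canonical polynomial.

-x^4*y^2*z + x^5*y + x^3*y^3 + x^3*y*z^2 + 2*x^2*y^2*z - 5*x^3*y - 2*x*y^3 - 2*x*y*z^2 - x^2*z + 6*x*y + z

tr(b^2) = tr(b) tr(b) - tr(1) = y^2 - 2
and tr(b^2 a) = tr(b) tr(a b) - tr(a) = y*z - x
tr(b^2 a^-1) = tr(b^2) tr(a) - tr(b^2 a) = x*y^2 - y*z - x
and tr(b^2 a^-2) = tr(b^2 a^-1) tr(a) - tr(b^2) = x^2*y^2 - x*y*z - x^2 - y^2 + 2
and tr(a^-3 b^2) = tr(b^2 a^-2) tr(a) - tr(b^2 a^-1) = x^3*y^2 - x^2*y*z - x^3 - 2*x*y^2 + y*z + 3*x
next, tr(b^2 a b) = tr(b) tr(a b^2) - tr(a b) = y^2*z - x*y - z
next, tr(a b a b) = tr(b a) tr(b a) - tr(1)   [split at repeated b] = z^2 - 2
tr(a b a) = tr(a) tr(b a) - tr(b) = x*z - y
and tr(b^2 a b a) = tr(b) tr(a b a b) - tr(a b a) = y*z^2 - x*z - y
tr(a^-1 b^2 a b) = tr(b^2 a b) tr(a) - tr(b^2 a b a) = x*y^2*z - x^2*y - y*z^2 + y
tr(a^-1 b^2 a b a^-1) = tr(a^-1 b^2 a b) tr(a) - tr(a^-1 b^2 a b a) = x^2*y^2*z - x^3*y - x*y*z^2 - y^2*z + 2*x*y + z
tr(a^-2 b^2 a b a^-1) = tr(a^-1 b^2 a b a^-1) tr(a) - tr(a^-1 b^2 a b) = x^3*y^2*z - x^4*y - x^2*y*z^2 - 2*x*y^2*z + 3*x^2*y + y*z^2 + x*z - y
and tr(a^-4 b^2 a b) = tr(a^-2 b^2 a b a^-1) tr(a) - tr(a^-2 b^2 a b) = x^4*y^2*z - x^5*y - x^3*y*z^2 - 3*x^2*y^2*z + 4*x^3*y + 2*x*y*z^2 + x^2*z + y^2*z - 3*x*y - z
tr(b^2 a b^-1 a^-4) = tr(a^-4 b^2 a) tr(b) - tr(a^-4 b^2 a b) = -x^4*y^2*z + x^5*y + x^3*y^3 + x^3*y*z^2 + 2*x^2*y^2*z - 5*x^3*y - 2*x*y^3 - 2*x*y*z^2 - x^2*z + 6*x*y + z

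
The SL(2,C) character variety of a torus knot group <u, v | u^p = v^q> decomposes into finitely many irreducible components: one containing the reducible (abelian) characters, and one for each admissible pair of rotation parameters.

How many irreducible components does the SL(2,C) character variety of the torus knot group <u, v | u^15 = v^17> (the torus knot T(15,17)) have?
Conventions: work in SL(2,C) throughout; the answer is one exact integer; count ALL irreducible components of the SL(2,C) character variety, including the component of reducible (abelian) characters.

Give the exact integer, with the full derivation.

113

Gamma = < u, v | u^15 = v^17 > (torus knot T(15,17)); the central element u^15 = v^17 acts as +I or -I in any irreducible SL(2,C) representation.
This locks tr(u) to 2*cos(pi*alpha/15), alpha in 1..14, and tr(v) to 2*cos(pi*beta/17), beta in 1..16, on each component of irreducible characters.
The two central values (-1)^alpha I and (-1)^beta I must be the same matrix, so alpha and beta share a parity.
Counting: 7 odd alphas x 8 odd betas + 7 even alphas x 8 even betas = 56 + 56 = 112.
components with irreducible characters: 112; plus the single component of reducible (abelian) characters: total 113.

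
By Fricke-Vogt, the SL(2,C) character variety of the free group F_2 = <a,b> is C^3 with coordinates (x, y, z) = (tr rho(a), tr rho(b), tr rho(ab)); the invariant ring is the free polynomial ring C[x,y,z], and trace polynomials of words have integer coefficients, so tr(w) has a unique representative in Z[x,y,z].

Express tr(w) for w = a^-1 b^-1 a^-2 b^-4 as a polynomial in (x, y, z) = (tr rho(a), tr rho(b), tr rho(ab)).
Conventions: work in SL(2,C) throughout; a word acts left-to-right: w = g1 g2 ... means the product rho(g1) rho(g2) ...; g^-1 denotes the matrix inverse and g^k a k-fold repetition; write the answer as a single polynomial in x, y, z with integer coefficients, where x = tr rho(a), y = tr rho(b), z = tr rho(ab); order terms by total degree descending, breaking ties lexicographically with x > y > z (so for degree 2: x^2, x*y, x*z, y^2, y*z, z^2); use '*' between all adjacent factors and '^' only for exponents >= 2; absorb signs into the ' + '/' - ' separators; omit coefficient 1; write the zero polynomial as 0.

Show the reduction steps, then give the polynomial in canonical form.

trace(a^-1) = trace(a) = x
apply: trace(a^-1 b) = trace(b) * trace(a) - trace(b a) = x*y - z
trace(a^-1 b^-1) = trace(a^-1) * trace(b) - trace(a^-1 b) = z
use: trace(b^-1 a^-2) = trace(a^-1 b^-1) * trace(a) - trace(a^-1 b^-1 a) = x*z - y
apply: trace(a^-2) = trace(a^-1) * trace(a) - trace(1) = x^2 - 2
trace(a^-1 b^-2 a^-1) = trace(b^-1 a^-2) * trace(b) - trace(b^-1 a^-2 b) = x*y*z - x^2 - y^2 + 2
use: trace(b a b) = trace(b) * trace(a b) - trace(a) = y*z - x
trace(b a b a) = trace(a b) * trace(a b) - trace(1)   [split at repeated a] = z^2 - 2
trace(a b a^-1 b) = trace(b a b) * trace(a) - trace(b a b a) = x*y*z - x^2 - z^2 + 2
use: trace(b a^-1 b^-1 a) = trace(a b a^-1) * trace(b) - trace(a b a^-1 b) = -x*y*z + x^2 + y^2 + z^2 - 2
apply: trace(b^-1 a^-1 b a^-1) = trace(b a^-1 b^-1) * trace(a) - trace(b a^-1 b^-1 a) = x*y*z - y^2 - z^2 + 2
apply: trace(a^-1 b a^-1) = trace(a^-1 b) * trace(a) - trace(a^-1 b a) = x^2*y - x*z - y
apply: trace(a^-1 b^-2 a^-1 b) = trace(b^-1 a^-1 b a^-1) * trace(b) - trace(b^-1 a^-1 b a^-1 b) = x*y^2*z - x^2*y - y^3 - y*z^2 + x*z + 3*y
trace(b^-2 a^-1 b^-1 a^-1) = trace(a^-1 b^-2 a^-1) * trace(b) - trace(a^-1 b^-2 a^-1 b) = y*z^2 - x*z - y
trace(b^-2 a^-1 b^-1) = trace(b^-1 a^-1 b^-1) * trace(b) - trace(b^-1 a^-1) = y^2*z - x*y - z
use: trace(b^-2 a^-1 b^-1 a^-2) = trace(b^-2 a^-1 b^-1 a^-1) * trace(a) - trace(b^-2 a^-1 b^-1) = x*y*z^2 - x^2*z - y^2*z + z
trace(a^-2 b^-1 a^-1) = trace(a^-2 b^-1) * trace(a) - trace(a^-2 b^-1 a) = x^2*z - x*y - z
apply: trace(a b a^-2 b) = trace(a^-1 b a b) * trace(a) - trace(a^-1 b a b a) = x^2*y*z - x^3 - x*z^2 - y*z + 3*x
apply: trace(b a^-2 b^-1 a) = trace(a b a^-2) * trace(b) - trace(a b a^-2 b) = -x^2*y*z + x^3 + x*y^2 + x*z^2 - 3*x
apply: trace(a^-2 b^-1 a^-1 b) = trace(b a^-2 b^-1) * trace(a) - trace(b a^-2 b^-1 a) = x^2*y*z - x*y^2 - x*z^2 + x
trace(b^-1 a^-1 b^-1 a^-2) = trace(a^-2 b^-1 a^-1) * trace(b) - trace(a^-2 b^-1 a^-1 b) = x*z^2 - y*z - x
trace(b^-2 a^-1 b^-1 a^-2 b^-1) = trace(b^-2 a^-1 b^-1 a^-2) * trace(b) - trace(b^-2 a^-1 b^-1 a^-2 b) = x*y^2*z^2 - x^2*y*z - y^3*z - x*z^2 + 2*y*z + x
trace(a^-1 b^-1 a^-2 b^-4) = trace(b^-2 a^-1 b^-1 a^-2 b^-1) * trace(b) - trace(b^-2 a^-1 b^-1 a^-2) = x*y^3*z^2 - x^2*y^2*z - y^4*z - 2*x*y*z^2 + x^2*z + 3*y^2*z + x*y - z

x*y^3*z^2 - x^2*y^2*z - y^4*z - 2*x*y*z^2 + x^2*z + 3*y^2*z + x*y - z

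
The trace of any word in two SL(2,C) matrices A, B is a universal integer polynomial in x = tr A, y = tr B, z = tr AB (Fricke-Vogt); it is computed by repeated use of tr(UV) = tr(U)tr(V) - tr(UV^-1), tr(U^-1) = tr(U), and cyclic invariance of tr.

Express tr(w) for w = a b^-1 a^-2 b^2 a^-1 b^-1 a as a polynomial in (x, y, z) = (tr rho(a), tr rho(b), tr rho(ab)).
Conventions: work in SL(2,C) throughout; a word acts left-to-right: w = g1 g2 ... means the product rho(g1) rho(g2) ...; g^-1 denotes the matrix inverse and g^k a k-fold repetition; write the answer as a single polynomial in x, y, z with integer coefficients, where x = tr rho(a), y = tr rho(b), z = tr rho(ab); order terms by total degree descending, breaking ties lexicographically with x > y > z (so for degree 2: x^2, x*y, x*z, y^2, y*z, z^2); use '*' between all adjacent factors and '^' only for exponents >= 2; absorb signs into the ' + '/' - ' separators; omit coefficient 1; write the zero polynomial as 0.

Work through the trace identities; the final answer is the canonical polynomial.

tr(b^2) = tr(b) tr(b) - tr(1)   [square of b] = y^2 - 2
apply: tr(b a b) = tr(b) tr(a b) - tr(a)   [square of b] = y*z - x
apply: tr(b^2 a b) = tr(b) tr(b a b) - tr(b a)   [square of b] = y^2*z - x*y - z
apply: tr(a b a b) = tr(a b) tr(a b) - tr(1)   [split at a repeated a] = z^2 - 2
apply: tr(a b a) = tr(a) tr(b a) - tr(b)   [square of a] = x*z - y
tr(b^2 a b a) = tr(b) tr(a b a b) - tr(a b a)   [square of b] = y*z^2 - x*z - y
tr(a^-1 b^2 a b) = tr(b^2 a b) tr(a) - tr(b^2 a b a)   [inverse elimination on a] = x*y^2*z - x^2*y - y*z^2 + y
use: tr(a^-1 b^2 a b^-1) = tr(a^-1 b^2 a) tr(b) - tr(a^-1 b^2 a b)   [inverse elimination on b] = -x*y^2*z + x^2*y + y^3 + y*z^2 - 3*y
tr(a b^-1 a^-2 b^2) = tr(a^-1 b^2 a b^-1) tr(a) - tr(a^-1 b^2 a b^-1 a)   [inverse elimination on a] = -x^2*y^2*z + x^3*y + x*y^3 + x*y*z^2 - 3*x*y - z
use: tr(b^3) = tr(b) tr(b^2) - tr(b)   [square of b] = y^3 - 3*y
tr(a^2) = tr(a) tr(a) - tr(1)   [square of a] = x^2 - 2
tr(b a^2 b) = tr(b) tr(a^2 b) - tr(a^2)   [square of b] = x*y*z - x^2 - y^2 + 2
apply: tr(b^2 a^2 b) = tr(b) tr(b a^2 b) - tr(b a^2)   [square of b] = x*y^2*z - x^2*y - y^3 - x*z + 3*y
tr(b^3 a^2 b) = tr(b) tr(b^2 a^2 b) - tr(b^2 a^2)   [square of b] = x*y^3*z - x^2*y^2 - y^4 - 2*x*y*z + x^2 + 4*y^2 - 2
tr(a^2 b a b) = tr(a) tr(b a b a) - tr(b a b)   [square of a] = x*z^2 - y*z - x
apply: tr(a^2 b a) = tr(a) tr(a b a) - tr(a b)   [square of a] = x^2*z - x*y - z
apply: tr(b a^2 b a b) = tr(b) tr(a^2 b a b) - tr(a^2 b a)   [square of b] = x*y*z^2 - x^2*z - y^2*z + z
tr(b^3 a^2 b a) = tr(b) tr(b a^2 b a b) - tr(b a^2 b a)   [square of b] = x*y^2*z^2 - x^2*y*z - y^3*z - x*z^2 + 2*y*z + x
use: tr(b^3 a^2 b a^-1) = tr(b^3 a^2 b) tr(a) - tr(b^3 a^2 b a)   [inverse elimination on a] = x^2*y^3*z - x^3*y^2 - x*y^4 - x*y^2*z^2 - x^2*y*z + y^3*z + x^3 + 4*x*y^2 + x*z^2 - 2*y*z - 3*x
tr(a^-2 b^3 a^2 b) = tr(b^3 a^2 b a^-1) tr(a) - tr(b^3 a^2 b)   [inverse elimination on a] = x^3*y^3*z - x^4*y^2 - x^2*y^4 - x^2*y^2*z^2 - x^3*y*z + x^4 + 5*x^2*y^2 + x^2*z^2 + y^4 - 4*x^2 - 4*y^2 + 2
apply: tr(b a^2 b^-1 a^-2 b^2) = tr(a^-2 b^3 a^2) tr(b) - tr(a^-2 b^3 a^2 b)   [inverse elimination on b] = -x^3*y^3*z + x^4*y^2 + x^2*y^4 + x^2*y^2*z^2 + x^3*y*z - x^4 - 5*x^2*y^2 - x^2*z^2 + 4*x^2 + y^2 - 2
tr(a b a^2 b^2) = tr(b) tr(a b a^2 b) - tr(a b a^2)   [square of b] = x*y*z^2 - x^2*z - y^2*z + z
apply: tr(b^2 a b a^2 b) = tr(b) tr(a b a^2 b^2) - tr(a b a^2 b)   [square of b] = x*y^2*z^2 - x^2*y*z - y^3*z - x*z^2 + 2*y*z + x
tr(a b a b a b) = tr(b a b a) tr(b a) - tr(a b)   [split at a repeated b] = z^3 - 3*z
tr(b a b^2 a b a) = tr(b) tr(a b a b a b) - tr(a b a b a)   [square of b] = y*z^3 - x*z^2 - 2*y*z + x
use: tr(b a b^2 a b) = tr(b) tr(a b^2 a b) - tr(a b^2 a)   [square of b] = y^2*z^2 - 2*x*y*z + x^2 - 2
tr(b^2 a b a^2 b a) = tr(a) tr(b a b^2 a b a) - tr(b a b^2 a b)   [square of a] = x*y*z^3 - x^2*z^2 - y^2*z^2 + 2
tr(b^2 a b a^2 b a^-1) = tr(b^2 a b a^2 b) tr(a) - tr(b^2 a b a^2 b a)   [inverse elimination on a] = x^2*y^2*z^2 - x^3*y*z - x*y^3*z - x*y*z^3 + y^2*z^2 + 2*x*y*z + x^2 - 2
apply: tr(a^-2 b^2 a b a^2 b) = tr(b^2 a b a^2 b a^-1) tr(a) - tr(b^2 a b a^2 b)   [inverse elimination on a] = x^3*y^2*z^2 - x^4*y*z - x^2*y^3*z - x^2*y*z^3 + 3*x^2*y*z + y^3*z + x^3 + x*z^2 - 2*y*z - 3*x
use: tr(b a^2 b^-1 a^-2 b^2 a) = tr(a^-2 b^2 a b a^2) tr(b) - tr(a^-2 b^2 a b a^2 b)   [inverse elimination on b] = -x^3*y^2*z^2 + x^4*y*z + x^2*y^3*z + x^2*y*z^3 - 3*x^2*y*z - x^3 - x*y^2 - x*z^2 + y*z + 3*x
tr(a^2 b^-1 a^-2 b^2 a^-1 b) = tr(b a^2 b^-1 a^-2 b^2) tr(a) - tr(b a^2 b^-1 a^-2 b^2 a)   [inverse elimination on a] = -x^4*y^3*z + x^5*y^2 + x^3*y^4 + 2*x^3*y^2*z^2 - x^2*y^3*z - x^2*y*z^3 - x^5 - 5*x^3*y^2 - x^3*z^2 + 3*x^2*y*z + 5*x^3 + 2*x*y^2 + x*z^2 - y*z - 5*x
apply: tr(a b^-1 a^-2 b^2 a^-1 b^-1 a) = tr(a^2 b^-1 a^-2 b^2 a^-1) tr(b) - tr(a^2 b^-1 a^-2 b^2 a^-1 b)   [inverse elimination on b] = x^4*y^3*z - x^5*y^2 - x^3*y^4 - 2*x^3*y^2*z^2 + x^2*y*z^3 + x^5 + 6*x^3*y^2 + x^3*z^2 + x*y^4 + x*y^2*z^2 - 3*x^2*y*z - 5*x^3 - 5*x*y^2 - x*z^2 + 5*x

x^4*y^3*z - x^5*y^2 - x^3*y^4 - 2*x^3*y^2*z^2 + x^2*y*z^3 + x^5 + 6*x^3*y^2 + x^3*z^2 + x*y^4 + x*y^2*z^2 - 3*x^2*y*z - 5*x^3 - 5*x*y^2 - x*z^2 + 5*x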